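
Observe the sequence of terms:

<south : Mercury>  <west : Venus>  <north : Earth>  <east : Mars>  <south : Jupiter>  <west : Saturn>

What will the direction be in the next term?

Direction goes south, west, north, east, south, west → north (repeats south → west → north → east).
For the planet, runs through the planets Mercury→Neptune: Mercury, Venus, Earth, Mars, Jupiter, Saturn → Uranus.

north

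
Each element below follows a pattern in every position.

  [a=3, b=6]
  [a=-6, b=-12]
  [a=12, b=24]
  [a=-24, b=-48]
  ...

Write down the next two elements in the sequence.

[a=48, b=96], [a=-96, b=-192]

A: 3, -6, 12, -24 → 48 → -96 (×(-2) each step).
For the b, always 2 × the a: 6, -12, 24, -48 → 96 → -192.
So the next two elements are [a=48, b=96] and [a=-96, b=-192].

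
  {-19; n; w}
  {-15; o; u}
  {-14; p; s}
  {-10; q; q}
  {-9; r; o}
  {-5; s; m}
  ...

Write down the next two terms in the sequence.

{-4; t; k}, {0; u; i}

First entry goes -19, -15, -14, -10, -9, -5 → -4 → 0 (alternating steps +4, +1, +4, +1, …).
First letter: n, o, p, q, r, s → t → u (letters move forward 1 place in the alphabet).
Second letter: letters move back 2 places in the alphabet; w, u, s, q, o, m → k → i.
Putting the parts together: {-4; t; k} and then {0; u; i}.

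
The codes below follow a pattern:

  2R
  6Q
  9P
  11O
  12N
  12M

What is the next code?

11L

First component: 2, 6, 9, 11, 12, 12 → 11 (differences are 4, 3, 2, … (decreasing by 1 each time)).
Letter: R, Q, P, O, N, M → L (letters move back 1 place in the alphabet).
So the next code is 11L.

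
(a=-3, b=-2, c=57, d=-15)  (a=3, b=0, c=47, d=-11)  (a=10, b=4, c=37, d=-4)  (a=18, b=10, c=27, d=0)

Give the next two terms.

(a=27, b=18, c=17, d=7), (a=37, b=28, c=7, d=11)

A: differences are 6, 7, 8, … (increasing by 1 each time); -3, 3, 10, 18 → 27 → 37.
B goes -2, 0, 4, 10 → 18 → 28 (differences are 2, 4, 6, … (increasing by 2 each time)).
For the c, −10 each step: 57, 47, 37, 27 → 17 → 7.
D goes -15, -11, -4, 0 → 7 → 11 (alternating steps +4, +7, +4, +7, …).
Putting the parts together: (a=27, b=18, c=17, d=7) and then (a=37, b=28, c=7, d=11).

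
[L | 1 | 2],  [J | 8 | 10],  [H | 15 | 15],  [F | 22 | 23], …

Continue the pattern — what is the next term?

[D | 29 | 28]

Letter: L, J, H, F → D (letters move back 2 places in the alphabet).
For the second entry, +7 each step: 1, 8, 15, 22 → 29.
Third entry: alternating steps +8, +5, +8, +5, …, so 2, 10, 15, 23 → 28.
So the next term is [D | 29 | 28].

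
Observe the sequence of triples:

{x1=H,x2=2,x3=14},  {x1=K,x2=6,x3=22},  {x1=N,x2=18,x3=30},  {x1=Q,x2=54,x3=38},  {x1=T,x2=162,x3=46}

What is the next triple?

{x1=W,x2=486,x3=54}

X1 goes H, K, N, Q, T → W (letters move forward 3 places in the alphabet).
X2: ×3 each step; 2, 6, 18, 54, 162 → 486.
X3: 14, 22, 30, 38, 46 → 54 (+8 each step).
Combining the parts gives {x1=W,x2=486,x3=54}.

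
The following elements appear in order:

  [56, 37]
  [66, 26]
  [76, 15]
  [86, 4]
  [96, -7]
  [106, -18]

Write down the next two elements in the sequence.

[116, -29], [126, -40]

First coordinate: +10 each step; 56, 66, 76, 86, 96, 106 → 116 → 126.
Second coordinate: 37, 26, 15, 4, -7, -18 → -29 → -40 (−11 each step).
Putting the parts together: [116, -29] and then [126, -40].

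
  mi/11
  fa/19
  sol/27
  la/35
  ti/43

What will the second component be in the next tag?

Second component: +8 each step; 11, 19, 27, 35, 43 → 51.

51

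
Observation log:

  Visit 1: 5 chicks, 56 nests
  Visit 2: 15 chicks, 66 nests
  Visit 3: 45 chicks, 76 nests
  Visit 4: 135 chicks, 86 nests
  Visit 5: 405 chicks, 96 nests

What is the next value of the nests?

Nests: +10 each step; 56, 66, 76, 86, 96 → 106.

106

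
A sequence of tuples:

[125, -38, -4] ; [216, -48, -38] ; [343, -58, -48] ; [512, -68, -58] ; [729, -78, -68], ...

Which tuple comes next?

For the first part, perfect cubes: 5³, 6³, 7³, …: 125, 216, 343, 512, 729 → 1000.
For the second part, −10 each step: -38, -48, -58, -68, -78 → -88.
Third part: -4, -38, -48, -58, -68 → -78 (always the previous value of the second part).
Putting it together: [1000, -88, -78].

[1000, -88, -78]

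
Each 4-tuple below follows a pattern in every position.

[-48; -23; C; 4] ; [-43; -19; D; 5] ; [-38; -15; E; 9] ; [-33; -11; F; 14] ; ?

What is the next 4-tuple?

[-28; -7; G; 23]

First component: +5 each step, so -48, -43, -38, -33 → -28.
Second component: +4 each step, so -23, -19, -15, -11 → -7.
Letter goes C, D, E, F → G (letters move forward 1 place in the alphabet).
Fourth component: each term is the sum of the two before it, so 4, 5, 9, 14 → 23.
Combining the parts gives [-28; -7; G; 23].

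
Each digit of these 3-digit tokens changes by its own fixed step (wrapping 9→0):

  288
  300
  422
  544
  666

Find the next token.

788

First digit — +1 each step, mod 10: 2, 3, 4, 5, 6 → 7.
Second digit: +2 each step, mod 10, so 8, 0, 2, 4, 6 → 8.
Third digit — +2 each step, mod 10: 8, 0, 2, 4, 6 → 8.
Combining the parts gives 788.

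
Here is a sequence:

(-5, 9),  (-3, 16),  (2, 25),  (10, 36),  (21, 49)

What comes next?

(35, 64)

First part — differences are 2, 5, 8, … (increasing by 3 each time): -5, -3, 2, 10, 21 → 35.
Second part goes 9, 16, 25, 36, 49 → 64 (perfect squares: 3², 4², 5², …).
Putting it together: (35, 64).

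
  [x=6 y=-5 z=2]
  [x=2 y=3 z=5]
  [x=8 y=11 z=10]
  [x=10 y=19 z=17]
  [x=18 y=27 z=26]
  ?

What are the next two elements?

X: each term is the sum of the two before it; 6, 2, 8, 10, 18 → 28 → 46.
Y: +8 each step, so -5, 3, 11, 19, 27 → 35 → 43.
Z: 2, 5, 10, 17, 26 → 37 → 50 (differences are 3, 5, 7, … (increasing by 2 each time)).
So the next two elements are [x=28 y=35 z=37] and [x=46 y=43 z=50].

[x=28 y=35 z=37], [x=46 y=43 z=50]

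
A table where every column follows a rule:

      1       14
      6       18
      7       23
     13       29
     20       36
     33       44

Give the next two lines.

First component goes 1, 6, 7, 13, 20, 33 → 53 → 86 (each term is the sum of the two before it).
Second component: 14, 18, 23, 29, 36, 44 → 53 → 63 (differences are 4, 5, 6, … (increasing by 1 each time)).
Putting the parts together: 53  53 and then 86  63.

53  53; 86  63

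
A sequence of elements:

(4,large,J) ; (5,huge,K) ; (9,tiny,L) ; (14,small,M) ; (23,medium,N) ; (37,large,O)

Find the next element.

(60,huge,P)

First part: each term is the sum of the two before it, so 4, 5, 9, 14, 23, 37 → 60.
For the size, repeats large → huge → tiny → small → medium: large, huge, tiny, small, medium, large → huge.
Letter — letters move forward 1 place in the alphabet: J, K, L, M, N, O → P.
So the next element is (60,huge,P).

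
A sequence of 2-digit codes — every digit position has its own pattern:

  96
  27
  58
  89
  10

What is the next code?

41

First digit: +3 each step, mod 10, so 9, 2, 5, 8, 1 → 4.
Second digit: +1 each step, mod 10; 6, 7, 8, 9, 0 → 1.
Putting it together: 41.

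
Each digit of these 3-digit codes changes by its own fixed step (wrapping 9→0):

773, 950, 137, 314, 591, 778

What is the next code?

955

First digit: +2 each step, mod 10, so 7, 9, 1, 3, 5, 7 → 9.
Second digit — −2 each step, mod 10: 7, 5, 3, 1, 9, 7 → 5.
Third digit: −3 each step, mod 10; 3, 0, 7, 4, 1, 8 → 5.
Combining the parts gives 955.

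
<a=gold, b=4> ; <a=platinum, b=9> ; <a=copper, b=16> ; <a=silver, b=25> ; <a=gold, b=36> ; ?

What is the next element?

A: gold, platinum, copper, silver, gold → platinum (repeats gold → platinum → copper → silver).
B: 4, 9, 16, 25, 36 → 49 (perfect squares: 2², 3², 4², …).
Putting it together: <a=platinum, b=49>.

<a=platinum, b=49>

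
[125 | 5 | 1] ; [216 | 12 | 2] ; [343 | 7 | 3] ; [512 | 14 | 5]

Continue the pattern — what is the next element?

[729 | 9 | 8]

First component — perfect cubes: 5³, 6³, 7³, …: 125, 216, 343, 512 → 729.
Second component goes 5, 12, 7, 14 → 9 (alternating steps +7, −5, +7, −5, …).
Third component: each term is the sum of the two before it; 1, 2, 3, 5 → 8.
Putting it together: [729 | 9 | 8].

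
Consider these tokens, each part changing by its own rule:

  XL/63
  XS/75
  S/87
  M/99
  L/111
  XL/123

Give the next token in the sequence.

Size goes XL, XS, S, M, L, XL → XS (repeats XL → XS → S → M → L).
Second component: +12 each step; 63, 75, 87, 99, 111, 123 → 135.
Putting it together: XS/135.

XS/135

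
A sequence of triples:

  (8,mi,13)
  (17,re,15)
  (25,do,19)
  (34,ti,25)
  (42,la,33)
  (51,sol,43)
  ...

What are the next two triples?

(59,fa,55), (68,mi,69)

First value goes 8, 17, 25, 34, 42, 51 → 59 → 68 (alternating steps +9, +8, +9, +8, …).
Note: runs backward through the solfège scale do→ti, so mi, re, do, ti, la, sol → fa → mi.
Third value goes 13, 15, 19, 25, 33, 43 → 55 → 69 (differences are 2, 4, 6, … (increasing by 2 each time)).
Putting the parts together: (59,fa,55) and then (68,mi,69).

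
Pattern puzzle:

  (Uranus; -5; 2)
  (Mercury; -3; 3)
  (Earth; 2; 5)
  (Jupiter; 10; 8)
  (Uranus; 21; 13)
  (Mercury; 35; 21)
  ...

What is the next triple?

(Earth; 52; 34)

For the planet, repeats Uranus → Mercury → Earth → Jupiter: Uranus, Mercury, Earth, Jupiter, Uranus, Mercury → Earth.
Second coordinate — differences are 2, 5, 8, … (increasing by 3 each time): -5, -3, 2, 10, 21, 35 → 52.
For the third coordinate, each term is the sum of the two before it: 2, 3, 5, 8, 13, 21 → 34.
Combining the parts gives (Earth; 52; 34).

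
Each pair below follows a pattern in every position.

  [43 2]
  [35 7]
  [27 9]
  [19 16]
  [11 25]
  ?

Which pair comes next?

For the first component, −8 each step: 43, 35, 27, 19, 11 → 3.
Second component: 2, 7, 9, 16, 25 → 41 (each term is the sum of the two before it).
Combining the parts gives [3 41].

[3 41]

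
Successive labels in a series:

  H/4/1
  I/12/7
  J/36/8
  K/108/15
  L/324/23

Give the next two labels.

Letter: H, I, J, K, L → M → N (letters move forward 1 place in the alphabet).
Second component: 4, 12, 36, 108, 324 → 972 → 2916 (×3 each step).
Third component: each term is the sum of the two before it; 1, 7, 8, 15, 23 → 38 → 61.
So the next two labels are M/972/38 and N/2916/61.

M/972/38 then N/2916/61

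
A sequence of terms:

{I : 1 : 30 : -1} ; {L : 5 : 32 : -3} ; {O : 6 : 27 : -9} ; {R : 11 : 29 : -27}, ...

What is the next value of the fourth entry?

Fourth entry: ×3 each step; -1, -3, -9, -27 → -81.

-81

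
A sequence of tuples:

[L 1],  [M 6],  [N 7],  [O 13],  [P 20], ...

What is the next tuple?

Letter — letters move forward 1 place in the alphabet: L, M, N, O, P → Q.
Second entry — each term is the sum of the two before it: 1, 6, 7, 13, 20 → 33.
Combining the parts gives [Q 33].

[Q 33]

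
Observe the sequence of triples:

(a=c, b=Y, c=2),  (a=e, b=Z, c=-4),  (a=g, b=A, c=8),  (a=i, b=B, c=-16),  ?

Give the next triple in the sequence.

(a=k, b=C, c=32)

For the a, letters move forward 2 places in the alphabet: c, e, g, i → k.
B — letters move forward 1 place in the alphabet, wrapping Z→A: Y, Z, A, B → C.
C: ×(-2) each step, so 2, -4, 8, -16 → 32.
So the next triple is (a=k, b=C, c=32).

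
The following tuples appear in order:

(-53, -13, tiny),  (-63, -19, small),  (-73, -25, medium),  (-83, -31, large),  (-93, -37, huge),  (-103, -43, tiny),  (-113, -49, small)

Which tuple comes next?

First component goes -53, -63, -73, -83, -93, -103, -113 → -123 (−10 each step).
Second component — −6 each step: -13, -19, -25, -31, -37, -43, -49 → -55.
Size: repeats tiny → small → medium → large → huge, so tiny, small, medium, large, huge, tiny, small → medium.
So the next tuple is (-123, -55, medium).

(-123, -55, medium)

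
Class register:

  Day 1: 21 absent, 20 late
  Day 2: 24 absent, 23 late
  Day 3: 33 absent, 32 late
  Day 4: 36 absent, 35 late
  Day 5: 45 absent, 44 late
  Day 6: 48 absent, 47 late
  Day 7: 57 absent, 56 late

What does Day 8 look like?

60 absent, 59 late

For the absent, alternating steps +3, +9, +3, +9, …: 21, 24, 33, 36, 45, 48, 57 → 60.
Late: always 1 less than the absent; 20, 23, 32, 35, 44, 47, 56 → 59.
So the next line is 60 absent, 59 late.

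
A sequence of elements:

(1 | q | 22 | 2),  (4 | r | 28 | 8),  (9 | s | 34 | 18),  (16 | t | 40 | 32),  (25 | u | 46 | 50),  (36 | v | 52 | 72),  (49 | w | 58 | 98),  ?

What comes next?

First value: perfect squares: 1², 2², 3², …, so 1, 4, 9, 16, 25, 36, 49 → 64.
Letter: letters move forward 1 place in the alphabet, so q, r, s, t, u, v, w → x.
Third value: +6 each step, so 22, 28, 34, 40, 46, 52, 58 → 64.
Fourth value: always 2 × the first value; 2, 8, 18, 32, 50, 72, 98 → 128.
Putting it together: (64 | x | 64 | 128).

(64 | x | 64 | 128)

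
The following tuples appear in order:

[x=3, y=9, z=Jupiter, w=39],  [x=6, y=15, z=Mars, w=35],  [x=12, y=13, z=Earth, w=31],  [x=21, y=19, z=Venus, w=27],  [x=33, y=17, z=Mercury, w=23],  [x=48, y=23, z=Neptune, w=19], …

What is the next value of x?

66

For the x, differences are 3, 6, 9, … (increasing by 3 each time): 3, 6, 12, 21, 33, 48 → 66.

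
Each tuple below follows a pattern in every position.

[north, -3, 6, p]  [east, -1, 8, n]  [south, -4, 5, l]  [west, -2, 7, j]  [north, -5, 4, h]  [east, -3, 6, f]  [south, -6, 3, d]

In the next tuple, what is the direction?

Direction — repeats north → east → south → west: north, east, south, west, north, east, south → west.
Second entry: alternating steps +2, −3, +2, −3, …, so -3, -1, -4, -2, -5, -3, -6 → -4.
Third entry: always 9 more than the second entry, so 6, 8, 5, 7, 4, 6, 3 → 5.
Letter: letters move back 2 places in the alphabet, so p, n, l, j, h, f, d → b.

west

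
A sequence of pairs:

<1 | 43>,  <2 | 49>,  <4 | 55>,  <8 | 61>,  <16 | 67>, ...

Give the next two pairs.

<32 | 73>, <64 | 79>

First slot: ×2 each step; 1, 2, 4, 8, 16 → 32 → 64.
For the second slot, +6 each step: 43, 49, 55, 61, 67 → 73 → 79.
Putting the parts together: <32 | 73> and then <64 | 79>.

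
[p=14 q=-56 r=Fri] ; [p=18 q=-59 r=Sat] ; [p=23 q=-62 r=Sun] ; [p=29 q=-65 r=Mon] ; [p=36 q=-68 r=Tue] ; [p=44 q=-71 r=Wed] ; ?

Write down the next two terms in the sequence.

P goes 14, 18, 23, 29, 36, 44 → 53 → 63 (differences are 4, 5, 6, … (increasing by 1 each time)).
Q: −3 each step; -56, -59, -62, -65, -68, -71 → -74 → -77.
R: runs through the weekdays Mon→Sun, so Fri, Sat, Sun, Mon, Tue, Wed → Thu → Fri.
Putting the parts together: [p=53 q=-74 r=Thu] and then [p=63 q=-77 r=Fri].

[p=53 q=-74 r=Thu], [p=63 q=-77 r=Fri]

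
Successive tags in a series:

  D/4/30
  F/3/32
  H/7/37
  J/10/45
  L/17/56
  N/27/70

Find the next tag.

P/44/87

Letter — letters move forward 2 places in the alphabet: D, F, H, J, L, N → P.
Second component: each term is the sum of the two before it, so 4, 3, 7, 10, 17, 27 → 44.
Third component goes 30, 32, 37, 45, 56, 70 → 87 (differences are 2, 5, 8, … (increasing by 3 each time)).
Putting it together: P/44/87.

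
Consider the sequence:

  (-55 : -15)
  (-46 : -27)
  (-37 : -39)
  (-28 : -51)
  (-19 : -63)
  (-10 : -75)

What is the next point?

(-1 : -87)

For the first entry, +9 each step: -55, -46, -37, -28, -19, -10 → -1.
Second entry — −12 each step: -15, -27, -39, -51, -63, -75 → -87.
So the next point is (-1 : -87).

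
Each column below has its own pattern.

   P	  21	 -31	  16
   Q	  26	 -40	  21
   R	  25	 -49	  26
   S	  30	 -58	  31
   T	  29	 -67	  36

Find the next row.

U  34  -76  41

Letter — letters move forward 1 place in the alphabet: P, Q, R, S, T → U.
Second component: 21, 26, 25, 30, 29 → 34 (alternating steps +5, −1, +5, −1, …).
Third component: −9 each step; -31, -40, -49, -58, -67 → -76.
Fourth component: 16, 21, 26, 31, 36 → 41 (+5 each step).
So the next row is U  34  -76  41.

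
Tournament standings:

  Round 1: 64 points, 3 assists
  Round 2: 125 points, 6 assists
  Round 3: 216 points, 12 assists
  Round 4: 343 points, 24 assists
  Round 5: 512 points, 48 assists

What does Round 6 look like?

729 points, 96 assists

Points: perfect cubes: 4³, 5³, 6³, …; 64, 125, 216, 343, 512 → 729.
Assists goes 3, 6, 12, 24, 48 → 96 (×2 each step).
So the next row is 729 points, 96 assists.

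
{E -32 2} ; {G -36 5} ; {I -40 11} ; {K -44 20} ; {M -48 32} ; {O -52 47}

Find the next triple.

{Q -56 65}

Letter — letters move forward 2 places in the alphabet: E, G, I, K, M, O → Q.
Second coordinate: −4 each step; -32, -36, -40, -44, -48, -52 → -56.
For the third coordinate, differences are 3, 6, 9, … (increasing by 3 each time): 2, 5, 11, 20, 32, 47 → 65.
Putting it together: {Q -56 65}.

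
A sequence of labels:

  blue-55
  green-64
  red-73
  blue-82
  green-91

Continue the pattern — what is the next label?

Colour goes blue, green, red, blue, green → red (repeats blue → green → red).
Second component goes 55, 64, 73, 82, 91 → 100 (+9 each step).
Putting it together: red-100.

red-100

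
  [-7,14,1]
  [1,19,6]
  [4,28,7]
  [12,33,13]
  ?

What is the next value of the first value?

First value: alternating steps +8, +3, +8, +3, …, so -7, 1, 4, 12 → 15.

15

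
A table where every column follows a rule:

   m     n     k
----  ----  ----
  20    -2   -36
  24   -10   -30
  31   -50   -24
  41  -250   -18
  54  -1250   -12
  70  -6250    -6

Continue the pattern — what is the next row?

Column m: differences are 4, 7, 10, … (increasing by 3 each time); 20, 24, 31, 41, 54, 70 → 89.
For the column n, ×5 each step: -2, -10, -50, -250, -1250, -6250 → -31250.
Column k: +6 each step; -36, -30, -24, -18, -12, -6 → 0.
Putting it together: 89  -31250  0.

89  -31250  0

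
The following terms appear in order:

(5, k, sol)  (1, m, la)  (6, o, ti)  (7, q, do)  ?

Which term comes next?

First part: each term is the sum of the two before it; 5, 1, 6, 7 → 13.
Letter: k, m, o, q → s (letters move forward 2 places in the alphabet).
Note — runs through the solfège scale do→ti: sol, la, ti, do → re.
So the next term is (13, s, re).

(13, s, re)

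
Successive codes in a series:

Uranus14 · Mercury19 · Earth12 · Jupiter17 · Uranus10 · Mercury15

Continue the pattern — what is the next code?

Earth8

Planet: repeats Uranus → Mercury → Earth → Jupiter, so Uranus, Mercury, Earth, Jupiter, Uranus, Mercury → Earth.
Second component: alternating steps +5, −7, +5, −7, …, so 14, 19, 12, 17, 10, 15 → 8.
Putting it together: Earth8.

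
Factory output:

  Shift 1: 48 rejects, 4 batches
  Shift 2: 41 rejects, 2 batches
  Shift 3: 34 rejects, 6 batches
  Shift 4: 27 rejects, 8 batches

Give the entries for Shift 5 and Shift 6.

20 rejects, 14 batches; 13 rejects, 22 batches

Rejects goes 48, 41, 34, 27 → 20 → 13 (−7 each step).
Batches goes 4, 2, 6, 8 → 14 → 22 (each term is the sum of the two before it).
Putting the parts together: 20 rejects, 14 batches and then 13 rejects, 22 batches.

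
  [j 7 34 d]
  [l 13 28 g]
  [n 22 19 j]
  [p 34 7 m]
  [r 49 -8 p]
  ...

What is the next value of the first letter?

For the first letter, letters move forward 2 places in the alphabet: j, l, n, p, r → t.
Second part: differences are 6, 9, 12, … (increasing by 3 each time); 7, 13, 22, 34, 49 → 67.
Third part: together with the second part always sums to 41, so 34, 28, 19, 7, -8 → -26.
Second letter: letters move forward 3 places in the alphabet; d, g, j, m, p → s.

t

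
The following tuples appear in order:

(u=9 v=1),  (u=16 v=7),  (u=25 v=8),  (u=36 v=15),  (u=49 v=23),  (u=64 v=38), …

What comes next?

U: perfect squares: 3², 4², 5², …, so 9, 16, 25, 36, 49, 64 → 81.
V — each term is the sum of the two before it: 1, 7, 8, 15, 23, 38 → 61.
Putting it together: (u=81 v=61).

(u=81 v=61)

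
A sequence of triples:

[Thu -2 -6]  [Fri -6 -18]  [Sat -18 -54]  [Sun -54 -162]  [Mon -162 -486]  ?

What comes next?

[Tue -486 -1458]

Day: runs through the weekdays Mon→Sun, so Thu, Fri, Sat, Sun, Mon → Tue.
Second entry: ×3 each step; -2, -6, -18, -54, -162 → -486.
Third entry — always 3 × the second entry: -6, -18, -54, -162, -486 → -1458.
Combining the parts gives [Tue -486 -1458].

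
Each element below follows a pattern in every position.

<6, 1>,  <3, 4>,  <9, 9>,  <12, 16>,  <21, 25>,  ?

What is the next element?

<33, 36>

First component — each term is the sum of the two before it: 6, 3, 9, 12, 21 → 33.
Second component: 1, 4, 9, 16, 25 → 36 (perfect squares: 1², 2², 3², …).
Putting it together: <33, 36>.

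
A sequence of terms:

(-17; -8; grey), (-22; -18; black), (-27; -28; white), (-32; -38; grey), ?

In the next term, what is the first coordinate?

For the first coordinate, −5 each step: -17, -22, -27, -32 → -37.

-37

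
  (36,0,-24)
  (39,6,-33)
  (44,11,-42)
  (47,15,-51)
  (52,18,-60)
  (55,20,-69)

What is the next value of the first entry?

60

First entry — alternating steps +3, +5, +3, +5, …: 36, 39, 44, 47, 52, 55 → 60.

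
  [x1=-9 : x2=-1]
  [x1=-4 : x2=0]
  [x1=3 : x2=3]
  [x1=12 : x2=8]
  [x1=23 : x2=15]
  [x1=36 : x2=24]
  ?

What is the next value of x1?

X1: differences are 5, 7, 9, … (increasing by 2 each time), so -9, -4, 3, 12, 23, 36 → 51.

51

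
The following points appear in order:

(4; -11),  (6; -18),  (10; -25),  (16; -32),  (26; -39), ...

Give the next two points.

First component: each term is the sum of the two before it; 4, 6, 10, 16, 26 → 42 → 68.
Second component: -11, -18, -25, -32, -39 → -46 → -53 (−7 each step).
So the next two points are (42; -46) and (68; -53).

(42; -46), (68; -53)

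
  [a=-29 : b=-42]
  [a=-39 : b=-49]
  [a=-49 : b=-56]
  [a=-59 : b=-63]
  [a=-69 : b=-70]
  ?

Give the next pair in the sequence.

A goes -29, -39, -49, -59, -69 → -79 (−10 each step).
B goes -42, -49, -56, -63, -70 → -77 (−7 each step).
Putting it together: [a=-79 : b=-77].

[a=-79 : b=-77]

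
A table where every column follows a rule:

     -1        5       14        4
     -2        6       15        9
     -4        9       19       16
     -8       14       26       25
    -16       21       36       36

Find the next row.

-32  30  49  49

First component — ×2 each step: -1, -2, -4, -8, -16 → -32.
Second component goes 5, 6, 9, 14, 21 → 30 (differences are 1, 3, 5, … (increasing by 2 each time)).
For the third component, differences are 1, 4, 7, … (increasing by 3 each time): 14, 15, 19, 26, 36 → 49.
Fourth component goes 4, 9, 16, 25, 36 → 49 (perfect squares: 2², 3², 4², …).
So the next row is -32  30  49  49.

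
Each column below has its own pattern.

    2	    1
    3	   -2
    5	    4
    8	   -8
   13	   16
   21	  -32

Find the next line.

34  64

For the first component, each term is the sum of the two before it: 2, 3, 5, 8, 13, 21 → 34.
Second component goes 1, -2, 4, -8, 16, -32 → 64 (×(-2) each step).
Putting it together: 34  64.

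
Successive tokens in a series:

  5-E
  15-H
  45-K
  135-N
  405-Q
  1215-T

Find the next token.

First component: ×3 each step; 5, 15, 45, 135, 405, 1215 → 3645.
For the letter, letters move forward 3 places in the alphabet: E, H, K, N, Q, T → W.
So the next token is 3645-W.

3645-W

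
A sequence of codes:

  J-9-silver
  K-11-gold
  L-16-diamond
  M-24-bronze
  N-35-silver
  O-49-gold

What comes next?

For the letter, letters move forward 1 place in the alphabet: J, K, L, M, N, O → P.
Second component — differences are 2, 5, 8, … (increasing by 3 each time): 9, 11, 16, 24, 35, 49 → 66.
Rank — repeats silver → gold → diamond → bronze: silver, gold, diamond, bronze, silver, gold → diamond.
So the next code is P-66-diamond.

P-66-diamond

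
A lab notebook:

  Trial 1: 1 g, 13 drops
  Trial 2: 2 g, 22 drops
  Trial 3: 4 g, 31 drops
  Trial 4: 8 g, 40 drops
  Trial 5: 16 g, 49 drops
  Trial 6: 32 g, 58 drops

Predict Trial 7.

G — ×2 each step: 1, 2, 4, 8, 16, 32 → 64.
For the drops, +9 each step: 13, 22, 31, 40, 49, 58 → 67.
Putting it together: 64 g, 67 drops.

64 g, 67 drops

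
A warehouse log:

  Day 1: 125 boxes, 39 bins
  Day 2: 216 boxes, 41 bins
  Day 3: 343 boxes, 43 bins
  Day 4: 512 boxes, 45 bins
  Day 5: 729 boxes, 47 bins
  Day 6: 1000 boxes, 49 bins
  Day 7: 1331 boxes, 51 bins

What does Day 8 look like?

1728 boxes, 53 bins

Boxes goes 125, 216, 343, 512, 729, 1000, 1331 → 1728 (perfect cubes: 5³, 6³, 7³, …).
Bins — +2 each step: 39, 41, 43, 45, 47, 49, 51 → 53.
So the next row is 1728 boxes, 53 bins.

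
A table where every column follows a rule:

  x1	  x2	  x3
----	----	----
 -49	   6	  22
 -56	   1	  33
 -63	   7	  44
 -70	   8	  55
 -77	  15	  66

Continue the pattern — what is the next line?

Column x1: −7 each step; -49, -56, -63, -70, -77 → -84.
For the column x2, each term is the sum of the two before it: 6, 1, 7, 8, 15 → 23.
Column x3: 22, 33, 44, 55, 66 → 77 (+11 each step).
Putting it together: -84  23  77.

-84  23  77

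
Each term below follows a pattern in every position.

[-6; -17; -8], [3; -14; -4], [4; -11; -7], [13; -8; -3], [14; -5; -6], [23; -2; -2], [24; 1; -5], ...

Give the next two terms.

[33; 4; -1], [34; 7; -4]

For the first value, alternating steps +9, +1, +9, +1, …: -6, 3, 4, 13, 14, 23, 24 → 33 → 34.
Second value: +3 each step, so -17, -14, -11, -8, -5, -2, 1 → 4 → 7.
Third value: alternating steps +4, −3, +4, −3, …, so -8, -4, -7, -3, -6, -2, -5 → -1 → -4.
So the next two terms are [33; 4; -1] and [34; 7; -4].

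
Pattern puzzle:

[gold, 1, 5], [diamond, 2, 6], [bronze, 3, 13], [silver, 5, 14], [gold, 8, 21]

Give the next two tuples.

[diamond, 13, 22], [bronze, 21, 29]

Rank: repeats gold → diamond → bronze → silver, so gold, diamond, bronze, silver, gold → diamond → bronze.
Second coordinate goes 1, 2, 3, 5, 8 → 13 → 21 (each term is the sum of the two before it).
Third coordinate: 5, 6, 13, 14, 21 → 22 → 29 (alternating steps +1, +7, +1, +7, …).
So the next two tuples are [diamond, 13, 22] and [bronze, 21, 29].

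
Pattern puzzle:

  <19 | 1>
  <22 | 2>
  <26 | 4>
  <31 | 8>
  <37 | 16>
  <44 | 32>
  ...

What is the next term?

<52 | 64>

First coordinate: differences are 3, 4, 5, … (increasing by 1 each time); 19, 22, 26, 31, 37, 44 → 52.
Second coordinate: ×2 each step, so 1, 2, 4, 8, 16, 32 → 64.
Combining the parts gives <52 | 64>.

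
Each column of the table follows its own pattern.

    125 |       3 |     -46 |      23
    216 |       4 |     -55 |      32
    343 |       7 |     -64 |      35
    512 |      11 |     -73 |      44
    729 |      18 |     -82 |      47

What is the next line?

First component: 125, 216, 343, 512, 729 → 1000 (perfect cubes: 5³, 6³, 7³, …).
Second component — each term is the sum of the two before it: 3, 4, 7, 11, 18 → 29.
Third component: −9 each step; -46, -55, -64, -73, -82 → -91.
Fourth component goes 23, 32, 35, 44, 47 → 56 (alternating steps +9, +3, +9, +3, …).
Putting it together: 1000  29  -91  56.

1000  29  -91  56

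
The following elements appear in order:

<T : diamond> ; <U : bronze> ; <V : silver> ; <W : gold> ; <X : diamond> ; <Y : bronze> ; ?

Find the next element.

<Z : silver>

For the letter, letters move forward 1 place in the alphabet: T, U, V, W, X, Y → Z.
Rank: diamond, bronze, silver, gold, diamond, bronze → silver (repeats diamond → bronze → silver → gold).
So the next element is <Z : silver>.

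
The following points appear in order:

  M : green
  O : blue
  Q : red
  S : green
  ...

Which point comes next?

U : blue

For the letter, letters move forward 2 places in the alphabet: M, O, Q, S → U.
Colour: green, blue, red, green → blue (repeats green → blue → red).
Combining the parts gives U : blue.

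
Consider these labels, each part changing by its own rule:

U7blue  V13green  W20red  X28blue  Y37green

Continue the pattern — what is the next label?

For the letter, letters move forward 1 place in the alphabet: U, V, W, X, Y → Z.
Second component: 7, 13, 20, 28, 37 → 47 (differences are 6, 7, 8, … (increasing by 1 each time)).
Colour: blue, green, red, blue, green → red (repeats blue → green → red).
Putting it together: Z47red.

Z47red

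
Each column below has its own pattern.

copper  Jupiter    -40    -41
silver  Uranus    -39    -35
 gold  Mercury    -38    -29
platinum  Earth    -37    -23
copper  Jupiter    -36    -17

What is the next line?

silver  Uranus  -35  -11

Metal: copper, silver, gold, platinum, copper → silver (repeats copper → silver → gold → platinum).
Planet — repeats Jupiter → Uranus → Mercury → Earth: Jupiter, Uranus, Mercury, Earth, Jupiter → Uranus.
Third component goes -40, -39, -38, -37, -36 → -35 (+1 each step).
Fourth component: +6 each step; -41, -35, -29, -23, -17 → -11.
Putting it together: silver  Uranus  -35  -11.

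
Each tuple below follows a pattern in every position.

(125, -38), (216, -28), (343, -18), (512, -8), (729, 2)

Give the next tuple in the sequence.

First slot: perfect cubes: 5³, 6³, 7³, …, so 125, 216, 343, 512, 729 → 1000.
Second slot: +10 each step; -38, -28, -18, -8, 2 → 12.
Combining the parts gives (1000, 12).

(1000, 12)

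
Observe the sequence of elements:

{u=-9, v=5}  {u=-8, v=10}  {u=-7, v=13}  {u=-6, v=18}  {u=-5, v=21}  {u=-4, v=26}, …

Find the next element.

U goes -9, -8, -7, -6, -5, -4 → -3 (+1 each step).
V goes 5, 10, 13, 18, 21, 26 → 29 (alternating steps +5, +3, +5, +3, …).
So the next element is {u=-3, v=29}.

{u=-3, v=29}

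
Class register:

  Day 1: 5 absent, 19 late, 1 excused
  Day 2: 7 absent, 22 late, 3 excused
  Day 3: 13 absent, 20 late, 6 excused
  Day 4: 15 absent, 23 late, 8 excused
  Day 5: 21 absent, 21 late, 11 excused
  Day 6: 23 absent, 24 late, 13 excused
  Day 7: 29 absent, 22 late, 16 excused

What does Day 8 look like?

31 absent, 25 late, 18 excused

Absent goes 5, 7, 13, 15, 21, 23, 29 → 31 (alternating steps +2, +6, +2, +6, …).
Late: 19, 22, 20, 23, 21, 24, 22 → 25 (alternating steps +3, −2, +3, −2, …).
Excused: alternating steps +2, +3, +2, +3, …, so 1, 3, 6, 8, 11, 13, 16 → 18.
Combining the parts gives 31 absent, 25 late, 18 excused.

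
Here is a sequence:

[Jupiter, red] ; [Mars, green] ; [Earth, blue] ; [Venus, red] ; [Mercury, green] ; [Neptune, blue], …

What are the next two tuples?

Planet: runs backward through the planets Mercury→Neptune, so Jupiter, Mars, Earth, Venus, Mercury, Neptune → Uranus → Saturn.
For the colour, repeats red → green → blue: red, green, blue, red, green, blue → red → green.
Putting the parts together: [Uranus, red] and then [Saturn, green].

[Uranus, red], [Saturn, green]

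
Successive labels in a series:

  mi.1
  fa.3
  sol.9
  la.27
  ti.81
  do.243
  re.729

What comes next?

mi.2187

For the note, runs through the solfège scale do→ti: mi, fa, sol, la, ti, do, re → mi.
Second component — ×3 each step: 1, 3, 9, 27, 81, 243, 729 → 2187.
Combining the parts gives mi.2187.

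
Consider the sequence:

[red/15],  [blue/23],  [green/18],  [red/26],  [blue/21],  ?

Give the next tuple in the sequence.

[green/29]

Colour: repeats red → blue → green, so red, blue, green, red, blue → green.
Second component goes 15, 23, 18, 26, 21 → 29 (alternating steps +8, −5, +8, −5, …).
So the next tuple is [green/29].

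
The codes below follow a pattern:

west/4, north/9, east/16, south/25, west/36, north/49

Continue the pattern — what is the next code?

east/64

For the direction, repeats west → north → east → south: west, north, east, south, west, north → east.
Second component goes 4, 9, 16, 25, 36, 49 → 64 (perfect squares: 2², 3², 4², …).
Putting it together: east/64.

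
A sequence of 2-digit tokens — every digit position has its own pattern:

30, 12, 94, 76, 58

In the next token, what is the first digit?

First digit: 3, 1, 9, 7, 5 → 3 (−2 each step, mod 10).

3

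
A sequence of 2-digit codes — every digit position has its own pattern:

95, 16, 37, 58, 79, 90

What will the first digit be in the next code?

1

First digit: +2 each step, mod 10, so 9, 1, 3, 5, 7, 9 → 1.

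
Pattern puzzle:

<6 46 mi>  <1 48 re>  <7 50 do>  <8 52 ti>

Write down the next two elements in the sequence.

<15 54 la>, <23 56 sol>

First part — each term is the sum of the two before it: 6, 1, 7, 8 → 15 → 23.
Second part: +2 each step; 46, 48, 50, 52 → 54 → 56.
Note: mi, re, do, ti → la → sol (runs backward through the solfège scale do→ti).
Putting the parts together: <15 54 la> and then <23 56 sol>.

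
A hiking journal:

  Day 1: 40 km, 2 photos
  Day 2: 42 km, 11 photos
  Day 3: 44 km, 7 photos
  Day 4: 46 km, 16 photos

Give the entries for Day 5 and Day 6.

Km — +2 each step: 40, 42, 44, 46 → 48 → 50.
Photos: alternating steps +9, −4, +9, −4, …; 2, 11, 7, 16 → 12 → 21.
Putting the parts together: 48 km, 12 photos and then 50 km, 21 photos.

48 km, 12 photos; 50 km, 21 photos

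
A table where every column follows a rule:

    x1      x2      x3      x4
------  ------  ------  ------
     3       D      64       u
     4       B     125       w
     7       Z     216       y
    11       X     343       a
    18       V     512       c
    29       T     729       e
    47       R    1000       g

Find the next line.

76  P  1331  i

Column x1: 3, 4, 7, 11, 18, 29, 47 → 76 (each term is the sum of the two before it).
Column x2: letters move back 2 places in the alphabet, wrapping A→Z, so D, B, Z, X, V, T, R → P.
Column x3: perfect cubes: 4³, 5³, 6³, …, so 64, 125, 216, 343, 512, 729, 1000 → 1331.
Column x4 — letters move forward 2 places in the alphabet, wrapping Z→A: u, w, y, a, c, e, g → i.
Putting it together: 76  P  1331  i.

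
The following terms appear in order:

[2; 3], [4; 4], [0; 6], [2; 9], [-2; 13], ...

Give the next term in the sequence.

[0; 18]

First component: alternating steps +2, −4, +2, −4, …; 2, 4, 0, 2, -2 → 0.
Second component: differences are 1, 2, 3, … (increasing by 1 each time), so 3, 4, 6, 9, 13 → 18.
So the next term is [0; 18].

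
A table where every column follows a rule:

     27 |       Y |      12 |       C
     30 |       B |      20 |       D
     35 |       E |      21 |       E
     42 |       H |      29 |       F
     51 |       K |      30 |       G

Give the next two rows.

First component: differences are 3, 5, 7, … (increasing by 2 each time); 27, 30, 35, 42, 51 → 62 → 75.
First letter: letters move forward 3 places in the alphabet, wrapping Z→A; Y, B, E, H, K → N → Q.
Third component — alternating steps +8, +1, +8, +1, …: 12, 20, 21, 29, 30 → 38 → 39.
For the second letter, letters move forward 1 place in the alphabet: C, D, E, F, G → H → I.
Putting the parts together: 62  N  38  H and then 75  Q  39  I.

62  N  38  H; 75  Q  39  I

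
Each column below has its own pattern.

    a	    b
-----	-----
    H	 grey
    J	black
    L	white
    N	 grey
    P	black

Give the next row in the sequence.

R  white

Column a goes H, J, L, N, P → R (letters move forward 2 places in the alphabet).
For the column b, repeats grey → black → white: grey, black, white, grey, black → white.
Putting it together: R  white.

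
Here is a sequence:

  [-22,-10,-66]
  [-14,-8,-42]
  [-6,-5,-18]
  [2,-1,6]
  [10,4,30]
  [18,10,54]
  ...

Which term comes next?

First entry goes -22, -14, -6, 2, 10, 18 → 26 (+8 each step).
Second entry: differences are 2, 3, 4, … (increasing by 1 each time); -10, -8, -5, -1, 4, 10 → 17.
Third entry: always 3 × the first entry; -66, -42, -18, 6, 30, 54 → 78.
Combining the parts gives [26,17,78].

[26,17,78]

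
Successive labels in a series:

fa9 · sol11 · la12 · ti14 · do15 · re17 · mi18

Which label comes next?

fa20

For the note, runs through the solfège scale do→ti: fa, sol, la, ti, do, re, mi → fa.
Second component goes 9, 11, 12, 14, 15, 17, 18 → 20 (alternating steps +2, +1, +2, +1, …).
Combining the parts gives fa20.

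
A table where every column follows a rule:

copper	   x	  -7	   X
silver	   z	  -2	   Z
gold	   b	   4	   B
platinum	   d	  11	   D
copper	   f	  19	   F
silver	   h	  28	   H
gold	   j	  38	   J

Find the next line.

Metal: repeats copper → silver → gold → platinum; copper, silver, gold, platinum, copper, silver, gold → platinum.
For the first letter, letters move forward 2 places in the alphabet, wrapping Z→A: x, z, b, d, f, h, j → l.
Third component: differences are 5, 6, 7, … (increasing by 1 each time); -7, -2, 4, 11, 19, 28, 38 → 49.
Second letter: X, Z, B, D, F, H, J → L (letters move forward 2 places in the alphabet, wrapping Z→A).
Combining the parts gives platinum  l  49  L.

platinum  l  49  L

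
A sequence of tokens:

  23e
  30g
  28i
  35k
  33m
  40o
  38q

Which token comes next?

First component goes 23, 30, 28, 35, 33, 40, 38 → 45 (alternating steps +7, −2, +7, −2, …).
Letter: letters move forward 2 places in the alphabet, so e, g, i, k, m, o, q → s.
Putting it together: 45s.

45s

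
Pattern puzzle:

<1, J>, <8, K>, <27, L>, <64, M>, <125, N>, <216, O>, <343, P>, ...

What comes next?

<512, Q>

First slot — perfect cubes: 1³, 2³, 3³, …: 1, 8, 27, 64, 125, 216, 343 → 512.
Letter: J, K, L, M, N, O, P → Q (letters move forward 1 place in the alphabet).
So the next term is <512, Q>.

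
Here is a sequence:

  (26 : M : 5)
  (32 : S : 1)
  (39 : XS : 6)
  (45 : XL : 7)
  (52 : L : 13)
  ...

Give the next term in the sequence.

(58 : M : 20)

For the first value, alternating steps +6, +7, +6, +7, …: 26, 32, 39, 45, 52 → 58.
Size goes M, S, XS, XL, L → M (runs backward through clothing sizes XS→XL).
Third value: each term is the sum of the two before it; 5, 1, 6, 7, 13 → 20.
So the next term is (58 : M : 20).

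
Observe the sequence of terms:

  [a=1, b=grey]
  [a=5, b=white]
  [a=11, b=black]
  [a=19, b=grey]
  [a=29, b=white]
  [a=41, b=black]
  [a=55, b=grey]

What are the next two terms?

[a=71, b=white], [a=89, b=black]

A goes 1, 5, 11, 19, 29, 41, 55 → 71 → 89 (differences are 4, 6, 8, … (increasing by 2 each time)).
B: repeats grey → white → black, so grey, white, black, grey, white, black, grey → white → black.
So the next two terms are [a=71, b=white] and [a=89, b=black].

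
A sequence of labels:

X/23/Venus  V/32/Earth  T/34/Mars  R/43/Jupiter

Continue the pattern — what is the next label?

P/45/Saturn

Letter: X, V, T, R → P (letters move back 2 places in the alphabet).
Second component: alternating steps +9, +2, +9, +2, …; 23, 32, 34, 43 → 45.
Planet: Venus, Earth, Mars, Jupiter → Saturn (runs through the planets Mercury→Neptune).
So the next label is P/45/Saturn.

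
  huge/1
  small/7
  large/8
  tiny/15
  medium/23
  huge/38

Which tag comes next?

small/61

Size: repeats huge → small → large → tiny → medium; huge, small, large, tiny, medium, huge → small.
Second component goes 1, 7, 8, 15, 23, 38 → 61 (each term is the sum of the two before it).
Putting it together: small/61.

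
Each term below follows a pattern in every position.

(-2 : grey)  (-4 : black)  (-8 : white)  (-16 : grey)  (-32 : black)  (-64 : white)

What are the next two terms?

First value: ×2 each step, so -2, -4, -8, -16, -32, -64 → -128 → -256.
Shade — repeats grey → black → white: grey, black, white, grey, black, white → grey → black.
So the next two terms are (-128 : grey) and (-256 : black).

(-128 : grey), (-256 : black)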